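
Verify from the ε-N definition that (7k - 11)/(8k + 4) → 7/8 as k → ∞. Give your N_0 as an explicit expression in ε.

Suppose ε > 0. For k ≥ 1, |(7k - 11)/(8k + 4) − (7/8)| = |-116|/(8(8k + 4)) = 116/(8(8k + 4)).
Since 8k + 4 ≥ 8k for k ≥ 1, this is ≤ 116/(8·8k) = (29/16)/k.
So |(7k - 11)/(8k + 4) − (7/8)| < ε whenever k > (29/16)/ε.
Take N_0 = (29/16)/ε. If k > N_0 then |(7k - 11)/(8k + 4) − (7/8)| ≤ (29/16)/k < ε.

N_0 = (29/16)/ε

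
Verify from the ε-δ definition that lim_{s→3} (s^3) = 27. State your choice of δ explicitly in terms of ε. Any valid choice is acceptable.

Fix ε > 0. We seek δ > 0 with 0 < |s − 3| < δ ⇒ |s^3 − 27| < ε.
Factor: s^3 − 27 = (s − 3)(s^2 + 3s + 9), so |s^3 − 27| = |s − 3|·|s^2 + 3s + 9|.
Restrict δ ≤ 1. Then |s − 3| < 1 gives |s| < 4, so by the triangle inequality |s^2 + 3s + 9| ≤ 4^2 + 3·4 + 9 = 37.
Hence |s^3 − 27| ≤ 37|s − 3|, which is < ε once |s − 3| < ε/37.
Take δ = min(1, ε/37). If 0 < |s − 3| < δ then both bounds hold and |s^3 − 27| ≤ 37|s − 3| < 37·(ε/37) = ε.

δ = min(1, ε/37)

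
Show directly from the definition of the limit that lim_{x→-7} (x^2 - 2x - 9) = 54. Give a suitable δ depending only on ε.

Suppose ε > 0. We want δ > 0 such that 0 < |x + 7| < δ implies |(x^2 - 2x - 9) − 54| < ε.
(x^2 - 2x - 9) − 54 = x^2 - 2x - 63 = (x + 7)(x - 9).
So |(x^2 - 2x - 9) − 54| = |x + 7|·|x - 9|.
Require δ ≤ 1. Then |x + 7| < 1 gives |x| < 8, and by the triangle inequality |x - 9| ≤ 8 + 9 = 17.
Hence |(x^2 - 2x - 9) − 54| ≤ 17|x + 7| < ε provided |x + 7| < ε/17.
Take δ = min(1, ε/17). Then 0 < |x + 7| < δ gives both |x + 7| < 1 and |x + 7| < ε/17, so |(x^2 - 2x - 9) − 54| < ε.

δ = min(1, ε/17)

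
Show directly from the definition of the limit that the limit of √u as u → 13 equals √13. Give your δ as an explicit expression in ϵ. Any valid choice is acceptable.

Suppose ϵ > 0. We want δ > 0 such that 0 < |u − 13| < δ implies |√u − √13| < ϵ.
Rationalise: √u − √13 = (u − 13)/(√u + √13), so |√u − √13| = |u − 13|/(√u + √13).
Restrict δ ≤ 13 so that |u − 13| < 13 forces u > 0, and then √u + √13 > √13.
Hence |√u − √13| < |u − 13|/√13, which is < ϵ once |u − 13| < √13·ϵ.
Take δ = min(13, √13·ϵ). If 0 < |u − 13| < δ then u > 0 and |√u − √13| < |u − 13|/√13 < ϵ.

δ = min(13, √13·ϵ)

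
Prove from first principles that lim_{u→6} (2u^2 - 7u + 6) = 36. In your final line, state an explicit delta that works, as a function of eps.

Suppose eps > 0. We want delta > 0 such that 0 < |u − 6| < delta implies |(2u^2 - 7u + 6) − 36| < eps.
(2u^2 - 7u + 6) − 36 = 2u^2 - 7u - 30 = (u − 6)(2u + 5).
So |(2u^2 - 7u + 6) − 36| = |u − 6|·|2u + 5|.
Assume first that |u − 6| < 1, so |u| < 7. Then |2u + 5| ≤ 2·7 + 5 = 19.
Hence |(2u^2 - 7u + 6) − 36| ≤ 19|u − 6| < eps provided |u − 6| < eps/19.
Take delta = min(1, eps/19). Then 0 < |u − 6| < delta gives both |u − 6| < 1 and |u − 6| < eps/19, so |(2u^2 - 7u + 6) − 36| < eps.

delta = min(1, eps/19)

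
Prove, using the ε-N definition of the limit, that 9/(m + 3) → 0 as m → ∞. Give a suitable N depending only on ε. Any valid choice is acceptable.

Let ε > 0. For m ≥ 1, |9/(m + 3) − 0| = 9/(m + 3) ≤ 9/m.
We need 9/m < ε, i.e. m > 9/ε.
Take N = 9/ε. If m > N then |9/(m + 3)| ≤ 9/m < ε.

N = 9/ε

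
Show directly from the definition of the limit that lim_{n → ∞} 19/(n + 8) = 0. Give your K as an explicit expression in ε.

K = 19/ε

Suppose ε > 0. For n ≥ 1, |19/(n + 8) − 0| = 19/(n + 8) ≤ 19/n.
We need 19/n < ε, i.e. n > 19/ε.
Take K = 19/ε. If n > K then |19/(n + 8)| ≤ 19/n < ε.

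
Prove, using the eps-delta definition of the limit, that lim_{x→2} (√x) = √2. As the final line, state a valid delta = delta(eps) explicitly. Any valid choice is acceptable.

Fix eps > 0. We want delta > 0 such that 0 < |x − 2| < delta implies |√x − √2| < eps.
Rationalise: √x − √2 = (x − 2)/(√x + √2), so |√x − √2| = |x − 2|/(√x + √2).
Restrict delta ≤ 2 so that |x − 2| < 2 forces x > 0, and then √x + √2 > √2.
Hence |√x − √2| < |x − 2|/√2, which is < eps once |x − 2| < √2·eps.
Take delta = min(2, √2·eps). If 0 < |x − 2| < delta then x > 0 and |√x − √2| < |x − 2|/√2 < eps.

delta = min(2, √2·eps)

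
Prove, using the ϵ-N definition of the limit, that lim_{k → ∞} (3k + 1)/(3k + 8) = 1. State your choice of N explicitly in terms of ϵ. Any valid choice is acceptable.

N = (7/3)/ϵ

Let ϵ > 0. For k ≥ 1, |(3k + 1)/(3k + 8) − 1| = |-21|/(3(3k + 8)) = 21/(3(3k + 8)).
Since 3k + 8 ≥ 3k for k ≥ 1, this is ≤ 21/(3·3k) = (7/3)/k.
So |(3k + 1)/(3k + 8) − 1| < ϵ whenever k > (7/3)/ϵ.
Take N = (7/3)/ϵ. If k > N then |(3k + 1)/(3k + 8) − 1| ≤ (7/3)/k < ϵ.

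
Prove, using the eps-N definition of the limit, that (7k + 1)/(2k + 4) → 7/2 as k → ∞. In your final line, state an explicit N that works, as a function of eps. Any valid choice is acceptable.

Fix eps > 0. For k ≥ 1, |(7k + 1)/(2k + 4) − (7/2)| = |-26|/(2(2k + 4)) = 26/(2(2k + 4)).
Since 2k + 4 ≥ 2k for k ≥ 1, this is ≤ 26/(2·2k) = (13/2)/k.
So |(7k + 1)/(2k + 4) − (7/2)| < eps whenever k > (13/2)/eps.
Take N = (13/2)/eps. If k > N then |(7k + 1)/(2k + 4) − (7/2)| ≤ (13/2)/k < eps.

N = (13/2)/eps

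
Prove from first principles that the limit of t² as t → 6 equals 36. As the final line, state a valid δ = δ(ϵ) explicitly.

Let ϵ > 0. We seek δ > 0 with 0 < |t − 6| < δ ⇒ |t² − 36| < ϵ.
Factor: t² − 36 = (t − 6)(t + 6), so |t² − 36| = |t − 6|·|t + 6|.
Restrict δ ≤ 2. Then |t − 6| < 2 gives |t| < 8, so by the triangle inequality |t + 6| ≤ 8 + 6 = 14.
Hence |t² − 36| ≤ 14|t − 6|, which is < ϵ once |t − 6| < ϵ/14.
Take δ = min(2, ϵ/14). If 0 < |t − 6| < δ then both bounds hold and |t² − 36| ≤ 14|t − 6| < 14·(ϵ/14) = ϵ.

δ = min(2, ϵ/14)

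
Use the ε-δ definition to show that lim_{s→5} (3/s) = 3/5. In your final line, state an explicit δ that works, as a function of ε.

Let ε > 0. We seek δ > 0 such that 0 < |s − 5| < δ implies |3/s − (3/5)| < ε.
|3/s − (3/5)| = 3·|5 − s|/(5·|s|) = 3|s − 5|/(5|s|).
Restrict δ ≤ 5/2. Then |s − 5| < 5/2 gives |s| > 5/2, so 5|s| > 25/2.
Then |3/s − (3/5)| < 3|s − 5|/(25/2), which is < ε when |s − 5| < (25/6)ε.
Take δ = min(5/2, (25/6)ε). Then 0 < |s − 5| < δ gives both |s − 5| < 5/2 and |s − 5| < (25/6)ε, so |3/s − (3/5)| < ε.

δ = min(5/2, (25/6)ε)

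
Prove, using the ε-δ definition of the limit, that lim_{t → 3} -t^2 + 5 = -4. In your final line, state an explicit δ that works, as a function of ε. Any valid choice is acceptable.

Fix ε > 0. We want δ > 0 such that 0 < |t − 3| < δ implies |(-t^2 + 5) + 4| < ε.
(-t^2 + 5) + 4 = -t^2 + 9 = (t − 3)(-t - 3).
So |(-t^2 + 5) + 4| = |t − 3|·|-t - 3|.
Assume first that |t − 3| < 1, so |t| < 4. Then |-t - 3| ≤ 4 + 3 = 7.
Hence |(-t^2 + 5) + 4| ≤ 7|t − 3| < ε provided |t − 3| < ε/7.
Choosing δ = min(1, ε/7) ensures both conditions, hence |(-t^2 + 5) + 4| < ε.

δ = min(1, ε/7)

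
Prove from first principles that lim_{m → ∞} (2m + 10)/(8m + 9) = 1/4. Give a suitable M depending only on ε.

M = (31/32)/ε

Let ε > 0 be given. For m ≥ 1, |(2m + 10)/(8m + 9) − (1/4)| = |62|/(8(8m + 9)) = 62/(8(8m + 9)).
Since 8m + 9 ≥ 8m for m ≥ 1, this is ≤ 62/(8·8m) = (31/32)/m.
So |(2m + 10)/(8m + 9) − (1/4)| < ε whenever m > (31/32)/ε.
Take M = (31/32)/ε. If m > M then |(2m + 10)/(8m + 9) − (1/4)| ≤ (31/32)/m < ε.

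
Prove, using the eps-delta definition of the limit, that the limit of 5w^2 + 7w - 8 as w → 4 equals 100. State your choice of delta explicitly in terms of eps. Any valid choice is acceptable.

Let eps > 0 be given. We want delta > 0 such that 0 < |w − 4| < delta implies |(5w^2 + 7w - 8) − 100| < eps.
(5w^2 + 7w - 8) − 100 = 5w^2 + 7w - 108 = (w − 4)(5w + 27).
So |(5w^2 + 7w - 8) − 100| = |w − 4|·|5w + 27|.
Require delta ≤ 2. Then |w − 4| < 2 gives |w| < 6, and by the triangle inequality |5w + 27| ≤ 5·6 + 27 = 57.
Hence |(5w^2 + 7w - 8) − 100| ≤ 57|w − 4| < eps provided |w − 4| < eps/57.
Choosing delta = min(2, eps/57) ensures both conditions, hence |(5w^2 + 7w - 8) − 100| < eps.

delta = min(2, eps/57)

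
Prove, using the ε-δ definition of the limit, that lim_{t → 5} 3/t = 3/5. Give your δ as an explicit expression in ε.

δ = min(5/2, (25/6)ε)

Fix ε > 0. We seek δ > 0 such that 0 < |t − 5| < δ implies |3/t − (3/5)| < ε.
|3/t − (3/5)| = 3·|5 − t|/(5·|t|) = 3|t − 5|/(5|t|).
Require δ ≤ 5/2 so that |t| > 5 − 5/2 = 5/2, hence 5|t| > 25/2.
Then |3/t − (3/5)| < 3|t − 5|/(25/2), which is < ε when |t − 5| < (25/6)ε.
Take δ = min(5/2, (25/6)ε). Then 0 < |t − 5| < δ gives both |t − 5| < 5/2 and |t − 5| < (25/6)ε, so |3/t − (3/5)| < ε.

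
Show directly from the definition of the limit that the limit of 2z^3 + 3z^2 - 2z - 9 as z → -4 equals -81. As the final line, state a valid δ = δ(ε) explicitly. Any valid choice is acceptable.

Let ε > 0. We want δ > 0 such that 0 < |z + 4| < δ implies |(2z^3 + 3z^2 - 2z - 9) + 81| < ε.
(2z^3 + 3z^2 - 2z - 9) + 81 = 2z^3 + 3z^2 - 2z + 72 = (z + 4)(2z^2 - 5z + 18).
So |(2z^3 + 3z^2 - 2z - 9) + 81| = |z + 4|·|2z^2 - 5z + 18|.
Assume first that |z + 4| < 1, so |z| < 5. Then |2z^2 - 5z + 18| ≤ 2·5^2 + 5·5 + 18 = 93.
Hence |(2z^3 + 3z^2 - 2z - 9) + 81| ≤ 93|z + 4| < ε provided |z + 4| < ε/93.
Take δ = min(1, ε/93). Then 0 < |z + 4| < δ gives both |z + 4| < 1 and |z + 4| < ε/93, so |(2z^3 + 3z^2 - 2z - 9) + 81| < ε.

δ = min(1, ε/93)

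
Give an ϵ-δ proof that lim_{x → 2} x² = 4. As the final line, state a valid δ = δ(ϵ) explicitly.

δ = min(1, ϵ/5)

Suppose ϵ > 0. We seek δ > 0 with 0 < |x − 2| < δ ⇒ |x² − 4| < ϵ.
Factor: x² − 4 = (x − 2)(x + 2), so |x² − 4| = |x − 2|·|x + 2|.
Impose δ ≤ 1 so that |x| < 3; then |x + 2| ≤ 5.
Hence |x² − 4| ≤ 5|x − 2|, which is < ϵ once |x − 2| < ϵ/5.
Take δ = min(1, ϵ/5). If 0 < |x − 2| < δ then both bounds hold and |x² − 4| ≤ 5|x − 2| < 5·(ϵ/5) = ϵ.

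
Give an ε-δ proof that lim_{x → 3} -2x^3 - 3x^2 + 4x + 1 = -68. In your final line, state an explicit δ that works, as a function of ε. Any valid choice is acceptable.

δ = min(1, ε/91)

Let ε > 0 be given. We want δ > 0 such that 0 < |x − 3| < δ implies |(-2x^3 - 3x^2 + 4x + 1) + 68| < ε.
(-2x^3 - 3x^2 + 4x + 1) + 68 = -2x^3 - 3x^2 + 4x + 69 = (x − 3)(-2x^2 - 9x - 23).
So |(-2x^3 - 3x^2 + 4x + 1) + 68| = |x − 3|·|-2x^2 - 9x - 23|.
Assume first that |x − 3| < 1, so |x| < 4. Then |-2x^2 - 9x - 23| ≤ 2·4^2 + 9·4 + 23 = 91.
Hence |(-2x^3 - 3x^2 + 4x + 1) + 68| ≤ 91|x − 3| < ε provided |x − 3| < ε/91.
Take δ = min(1, ε/91). Then 0 < |x − 3| < δ gives both |x − 3| < 1 and |x − 3| < ε/91, so |(-2x^3 - 3x^2 + 4x + 1) + 68| < ε.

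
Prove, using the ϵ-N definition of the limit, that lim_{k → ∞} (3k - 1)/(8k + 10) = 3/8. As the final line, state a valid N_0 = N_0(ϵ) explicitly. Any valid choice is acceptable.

N_0 = (19/32)/ϵ

Let ϵ > 0 be given. For k ≥ 1, |(3k - 1)/(8k + 10) − (3/8)| = |-38|/(8(8k + 10)) = 38/(8(8k + 10)).
Since 8k + 10 ≥ 8k for k ≥ 1, this is ≤ 38/(8·8k) = (19/32)/k.
So |(3k - 1)/(8k + 10) − (3/8)| < ϵ whenever k > (19/32)/ϵ.
Take N_0 = (19/32)/ϵ. If k > N_0 then |(3k - 1)/(8k + 10) − (3/8)| ≤ (19/32)/k < ϵ.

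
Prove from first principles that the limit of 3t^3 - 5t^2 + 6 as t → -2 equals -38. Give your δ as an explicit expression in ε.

Suppose ε > 0. We want δ > 0 such that 0 < |t + 2| < δ implies |(3t^3 - 5t^2 + 6) + 38| < ε.
(3t^3 - 5t^2 + 6) + 38 = 3t^3 - 5t^2 + 44 = (t + 2)(3t^2 - 11t + 22).
So |(3t^3 - 5t^2 + 6) + 38| = |t + 2|·|3t^2 - 11t + 22|.
Assume first that |t + 2| < 1, so |t| < 3. Then |3t^2 - 11t + 22| ≤ 3·3^2 + 11·3 + 22 = 82.
Hence |(3t^3 - 5t^2 + 6) + 38| ≤ 82|t + 2| < ε provided |t + 2| < ε/82.
Choosing δ = min(1, ε/82) ensures both conditions, hence |(3t^3 - 5t^2 + 6) + 38| < ε.

δ = min(1, ε/82)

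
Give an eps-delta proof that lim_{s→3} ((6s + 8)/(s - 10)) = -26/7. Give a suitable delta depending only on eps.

Suppose eps > 0. We want delta > 0 with 0 < |s − 3| < delta ⇒ |(6s + 8)/(s - 10) + 26/7| < eps.
Combining over a common denominator, (6s + 8)/(s - 10) + 26/7 = [(6s + 8)·(-7) − 26·(s - 10)] / [(-7)·(s - 10)] = -68(s − 3) / ((-7)(s - 10)).
So |(6s + 8)/(s - 10) + 26/7| = 68|s − 3| / (7·|s − 10|).
Require delta ≤ 7/2, so |s − 10| ≥ |-7| − |s − 3| > 7 − 7/2 = 7/2.
Hence |(6s + 8)/(s - 10) + 26/7| < 68|s − 3|/(7·(7/2)) = (136/49)|s − 3|, which is < eps once |s − 3| < (49/136)eps.
Take delta = min(7/2, (49/136)eps). Then 0 < |s − 3| < delta forces both bounds, so |(6s + 8)/(s - 10) + 26/7| < eps.

delta = min(7/2, (49/136)eps)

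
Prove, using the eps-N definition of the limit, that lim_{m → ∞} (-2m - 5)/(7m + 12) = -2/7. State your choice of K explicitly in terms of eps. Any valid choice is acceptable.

Let eps > 0 be given. For m ≥ 1, |(-2m - 5)/(7m + 12) + 2/7| = |-11|/(7(7m + 12)) = 11/(7(7m + 12)).
Since 7m + 12 ≥ 7m for m ≥ 1, this is ≤ 11/(7·7m) = (11/49)/m.
So |(-2m - 5)/(7m + 12) + 2/7| < eps whenever m > (11/49)/eps.
Take K = (11/49)/eps. If m > K then |(-2m - 5)/(7m + 12) + 2/7| ≤ (11/49)/m < eps.

K = (11/49)/eps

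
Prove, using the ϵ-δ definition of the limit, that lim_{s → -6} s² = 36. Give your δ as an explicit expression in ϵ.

Let ϵ > 0 be given. We seek δ > 0 with 0 < |s + 6| < δ ⇒ |s² − 36| < ϵ.
Factor: s² − 36 = (s + 6)(s - 6), so |s² − 36| = |s + 6|·|s - 6|.
Restrict δ ≤ 1. Then |s + 6| < 1 gives |s| < 7, so by the triangle inequality |s - 6| ≤ 7 + 6 = 13.
Hence |s² − 36| ≤ 13|s + 6|, which is < ϵ once |s + 6| < ϵ/13.
Take δ = min(1, ϵ/13). If 0 < |s + 6| < δ then both bounds hold and |s² − 36| ≤ 13|s + 6| < 13·(ϵ/13) = ϵ.

δ = min(1, ϵ/13)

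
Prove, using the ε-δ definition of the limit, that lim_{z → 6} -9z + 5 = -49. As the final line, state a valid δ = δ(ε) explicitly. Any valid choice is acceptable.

δ = ε/9

Let ε > 0. We need δ > 0 so that 0 < |z − 6| < δ implies |(-9z + 5) + 49| < ε.
Since (-9z + 5) + 49 = -9(z − 6), we have |(-9z + 5) + 49| = 9|z − 6|.
So 9|z − 6| < ε exactly when |z − 6| < ε/9.
Choosing δ = ε/9 gives |(-9z + 5) + 49| = 9|z − 6| < ε whenever |z − 6| < δ.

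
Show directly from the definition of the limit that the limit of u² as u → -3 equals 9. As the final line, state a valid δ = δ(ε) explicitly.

δ = min(1, ε/7)

Fix ε > 0. We seek δ > 0 with 0 < |u + 3| < δ ⇒ |u² − 9| < ε.
Factor: u² − 9 = (u + 3)(u - 3), so |u² − 9| = |u + 3|·|u - 3|.
Restrict δ ≤ 1. Then |u + 3| < 1 gives |u| < 4, so by the triangle inequality |u - 3| ≤ 4 + 3 = 7.
Hence |u² − 9| ≤ 7|u + 3|, which is < ε once |u + 3| < ε/7.
Take δ = min(1, ε/7). If 0 < |u + 3| < δ then both bounds hold and |u² − 9| ≤ 7|u + 3| < 7·(ε/7) = ε.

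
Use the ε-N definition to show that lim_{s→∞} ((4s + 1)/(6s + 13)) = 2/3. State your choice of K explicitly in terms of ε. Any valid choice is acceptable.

K = (23/18)/ε

Fix ε > 0. We seek K > 0 such that s > K implies |(4s + 1)/(6s + 13) − (2/3)| < ε.
(4s + 1)/(6s + 13) − (2/3) = (6(4s + 1) − 4(6s + 13)) / (6(6s + 13)) = -46/(6(6s + 13)).
For s > 0 we have 6s + 13 > 6s, so |(4s + 1)/(6s + 13) − (2/3)| = 46/(6(6s + 13)) < 46/(6·6s) = (23/18)/s.
Thus |(4s + 1)/(6s + 13) − (2/3)| < ε whenever s > (23/18)/ε.
Take K = (23/18)/ε. If s > K then |(4s + 1)/(6s + 13) − (2/3)| < (23/18)/s < ε.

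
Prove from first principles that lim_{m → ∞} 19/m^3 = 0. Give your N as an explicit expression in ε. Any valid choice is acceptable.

N = (19/ε)^{1/3}

Suppose ε > 0. For m ≥ 1, |19/m^3 − 0| = 19/m^3.
19/m^3 < ε ⇔ m^3 > 19/ε ⇔ m > (19/ε)^{1/3}.
Take N = (19/ε)^{1/3}. Then m > N implies 19/m^3 < ε.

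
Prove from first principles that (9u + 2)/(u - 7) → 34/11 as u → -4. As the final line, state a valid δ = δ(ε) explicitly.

δ = min(11/2, (121/130)ε)

Let ε > 0 be given. We want δ > 0 with 0 < |u + 4| < δ ⇒ |(9u + 2)/(u - 7) − (34/11)| < ε.
Combining over a common denominator, (9u + 2)/(u - 7) − (34/11) = [(9u + 2)·(-11) − (-34)·(u - 7)] / [(-11)·(u - 7)] = -65(u + 4) / ((-11)(u - 7)).
So |(9u + 2)/(u - 7) − (34/11)| = 65|u + 4| / (11·|u − 7|).
Restrict δ ≤ 11/2. Then |u + 4| < 11/2 gives |u − 7| = |(u + 4) + (-11)| ≥ 11 − 11/2 = 11/2.
Hence |(9u + 2)/(u - 7) − (34/11)| < 65|u + 4|/(11·(11/2)) = (130/121)|u + 4|, which is < ε once |u + 4| < (121/130)ε.
Take δ = min(11/2, (121/130)ε). Then 0 < |u + 4| < δ forces both bounds, so |(9u + 2)/(u - 7) − (34/11)| < ε.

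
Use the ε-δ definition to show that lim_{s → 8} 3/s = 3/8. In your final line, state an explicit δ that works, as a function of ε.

δ = min(4, (32/3)ε)

Let ε > 0 be given. We seek δ > 0 such that 0 < |s − 8| < δ implies |3/s − (3/8)| < ε.
|3/s − (3/8)| = 3·|8 − s|/(8·|s|) = 3|s − 8|/(8|s|).
Restrict δ ≤ 4. Then |s − 8| < 4 gives |s| > 4, so 8|s| > 32.
Then |3/s − (3/8)| < 3|s − 8|/32, which is < ε when |s − 8| < (32/3)ε.
Take δ = min(4, (32/3)ε). Then 0 < |s − 8| < δ gives both |s − 8| < 4 and |s − 8| < (32/3)ε, so |3/s − (3/8)| < ε.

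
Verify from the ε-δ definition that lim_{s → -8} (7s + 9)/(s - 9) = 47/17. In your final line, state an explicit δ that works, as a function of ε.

Let ε > 0. We want δ > 0 with 0 < |s + 8| < δ ⇒ |(7s + 9)/(s - 9) − (47/17)| < ε.
Combining over a common denominator, (7s + 9)/(s - 9) − (47/17) = [(7s + 9)·(-17) − (-47)·(s - 9)] / [(-17)·(s - 9)] = -72(s + 8) / ((-17)(s - 9)).
So |(7s + 9)/(s - 9) − (47/17)| = 72|s + 8| / (17·|s − 9|).
Restrict δ ≤ 17/2. Then |s + 8| < 17/2 gives |s − 9| = |(s + 8) + (-17)| ≥ 17 − 17/2 = 17/2.
Hence |(7s + 9)/(s - 9) − (47/17)| < 72|s + 8|/(17·(17/2)) = (144/289)|s + 8|, which is < ε once |s + 8| < (289/144)ε.
Take δ = min(17/2, (289/144)ε). Then 0 < |s + 8| < δ forces both bounds, so |(7s + 9)/(s - 9) − (47/17)| < ε.

δ = min(17/2, (289/144)ε)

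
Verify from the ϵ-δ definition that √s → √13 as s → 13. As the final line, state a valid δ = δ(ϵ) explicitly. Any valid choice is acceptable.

δ = min(13, √13·ϵ)

Suppose ϵ > 0. We want δ > 0 such that 0 < |s − 13| < δ implies |√s − √13| < ϵ.
Multiplying by the conjugate, |√s − √13| = |s − 13|/(√s + √13).
Restrict δ ≤ 13 so that |s − 13| < 13 forces s > 0, and then √s + √13 > √13.
Hence |√s − √13| < |s − 13|/√13, which is < ϵ once |s − 13| < √13·ϵ.
Take δ = min(13, √13·ϵ). If 0 < |s − 13| < δ then s > 0 and |√s − √13| < |s − 13|/√13 < ϵ.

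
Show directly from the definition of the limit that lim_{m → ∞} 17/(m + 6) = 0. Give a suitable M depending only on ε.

Let ε > 0 be given. For m ≥ 1, |17/(m + 6) − 0| = 17/(m + 6) ≤ 17/m.
We need 17/m < ε, i.e. m > 17/ε.
Take M = 17/ε. If m > M then |17/(m + 6)| ≤ 17/m < ε.

M = 17/ε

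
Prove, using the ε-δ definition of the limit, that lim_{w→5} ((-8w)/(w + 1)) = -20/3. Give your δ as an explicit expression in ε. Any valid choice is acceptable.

δ = min(3, (9/4)ε)

Suppose ε > 0. We want δ > 0 with 0 < |w − 5| < δ ⇒ |(-8w)/(w + 1) + 20/3| < ε.
Combining over a common denominator, (-8w)/(w + 1) + 20/3 = [(-8w)·6 − (-40)·(w + 1)] / [6·(w + 1)] = -8(w − 5) / (6(w + 1)).
So |(-8w)/(w + 1) + 20/3| = 8|w − 5| / (6·|w + 1|).
Require δ ≤ 3, so |w + 1| ≥ |6| − |w − 5| > 6 − 3 = 3.
Hence |(-8w)/(w + 1) + 20/3| < 8|w − 5|/(6·3) = (4/9)|w − 5|, which is < ε once |w − 5| < (9/4)ε.
Take δ = min(3, (9/4)ε). Then 0 < |w − 5| < δ forces both bounds, so |(-8w)/(w + 1) + 20/3| < ε.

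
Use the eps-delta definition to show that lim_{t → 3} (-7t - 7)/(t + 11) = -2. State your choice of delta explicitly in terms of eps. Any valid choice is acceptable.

delta = min(7, (7/5)eps)

Fix eps > 0. We want delta > 0 with 0 < |t − 3| < delta ⇒ |(-7t - 7)/(t + 11) + 2| < eps.
Combining over a common denominator, (-7t - 7)/(t + 11) + 2 = [(-7t - 7)·14 − (-28)·(t + 11)] / [14·(t + 11)] = -70(t − 3) / (14(t + 11)).
So |(-7t - 7)/(t + 11) + 2| = 70|t − 3| / (14·|t + 11|).
Require delta ≤ 7, so |t + 11| ≥ |14| − |t − 3| > 14 − 7 = 7.
Hence |(-7t - 7)/(t + 11) + 2| < 70|t − 3|/(14·7) = (5/7)|t − 3|, which is < eps once |t − 3| < (7/5)eps.
Take delta = min(7, (7/5)eps). Then 0 < |t − 3| < delta forces both bounds, so |(-7t - 7)/(t + 11) + 2| < eps.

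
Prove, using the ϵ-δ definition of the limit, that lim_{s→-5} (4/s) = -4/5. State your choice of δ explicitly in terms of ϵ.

Suppose ϵ > 0. We seek δ > 0 such that 0 < |s + 5| < δ implies |4/s + 4/5| < ϵ.
|4/s + 4/5| = 4·|-5 − s|/(5·|s|) = 4|s + 5|/(5|s|).
Require δ ≤ 5/2 so that |s| > 5 − 5/2 = 5/2, hence 5|s| > 25/2.
Then |4/s + 4/5| < 4|s + 5|/(25/2), which is < ϵ when |s + 5| < (25/8)ϵ.
Take δ = min(5/2, (25/8)ϵ). Then 0 < |s + 5| < δ gives both |s + 5| < 5/2 and |s + 5| < (25/8)ϵ, so |4/s + 4/5| < ϵ.

δ = min(5/2, (25/8)ϵ)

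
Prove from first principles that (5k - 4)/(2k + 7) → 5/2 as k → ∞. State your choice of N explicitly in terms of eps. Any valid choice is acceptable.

N = (43/4)/eps

Let eps > 0. For k ≥ 1, |(5k - 4)/(2k + 7) − (5/2)| = |-43|/(2(2k + 7)) = 43/(2(2k + 7)).
Since 2k + 7 ≥ 2k for k ≥ 1, this is ≤ 43/(2·2k) = (43/4)/k.
So |(5k - 4)/(2k + 7) − (5/2)| < eps whenever k > (43/4)/eps.
Take N = (43/4)/eps. If k > N then |(5k - 4)/(2k + 7) − (5/2)| ≤ (43/4)/k < eps.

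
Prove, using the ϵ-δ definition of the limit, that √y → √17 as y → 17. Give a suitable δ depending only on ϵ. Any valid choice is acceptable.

Suppose ϵ > 0. We want δ > 0 such that 0 < |y − 17| < δ implies |√y − √17| < ϵ.
Rationalise: √y − √17 = (y − 17)/(√y + √17), so |√y − √17| = |y − 17|/(√y + √17).
Restrict δ ≤ 17 so that |y − 17| < 17 forces y > 0, and then √y + √17 > √17.
Hence |√y − √17| < |y − 17|/√17, which is < ϵ once |y − 17| < √17·ϵ.
Take δ = min(17, √17·ϵ). If 0 < |y − 17| < δ then y > 0 and |√y − √17| < |y − 17|/√17 < ϵ.

δ = min(17, √17·ϵ)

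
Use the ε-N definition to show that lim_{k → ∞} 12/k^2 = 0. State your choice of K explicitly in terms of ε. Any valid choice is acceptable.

Fix ε > 0. For k ≥ 1, |12/k^2 − 0| = 12/k^2.
12/k^2 < ε ⇔ k^2 > 12/ε ⇔ k > (12/ε)^{1/2}.
Take K = (12/ε)^{1/2}. Then k > K implies 12/k^2 < ε.

K = (12/ε)^{1/2}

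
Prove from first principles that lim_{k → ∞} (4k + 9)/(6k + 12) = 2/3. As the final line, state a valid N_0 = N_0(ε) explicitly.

Fix ε > 0. For k ≥ 1, |(4k + 9)/(6k + 12) − (2/3)| = |6|/(6(6k + 12)) = 6/(6(6k + 12)).
Since 6k + 12 ≥ 6k for k ≥ 1, this is ≤ 6/(6·6k) = (1/6)/k.
So |(4k + 9)/(6k + 12) − (2/3)| < ε whenever k > (1/6)/ε.
Take N_0 = (1/6)/ε. If k > N_0 then |(4k + 9)/(6k + 12) − (2/3)| ≤ (1/6)/k < ε.

N_0 = (1/6)/ε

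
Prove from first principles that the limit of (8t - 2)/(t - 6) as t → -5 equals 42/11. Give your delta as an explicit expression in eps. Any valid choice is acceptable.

Let eps > 0. We want delta > 0 with 0 < |t + 5| < delta ⇒ |(8t - 2)/(t - 6) − (42/11)| < eps.
Combining over a common denominator, (8t - 2)/(t - 6) − (42/11) = [(8t - 2)·(-11) − (-42)·(t - 6)] / [(-11)·(t - 6)] = -46(t + 5) / ((-11)(t - 6)).
So |(8t - 2)/(t - 6) − (42/11)| = 46|t + 5| / (11·|t − 6|).
Restrict delta ≤ 11/2. Then |t + 5| < 11/2 gives |t − 6| = |(t + 5) + (-11)| ≥ 11 − 11/2 = 11/2.
Hence |(8t - 2)/(t - 6) − (42/11)| < 46|t + 5|/(11·(11/2)) = (92/121)|t + 5|, which is < eps once |t + 5| < (121/92)eps.
Take delta = min(11/2, (121/92)eps). Then 0 < |t + 5| < delta forces both bounds, so |(8t - 2)/(t - 6) − (42/11)| < eps.

delta = min(11/2, (121/92)eps)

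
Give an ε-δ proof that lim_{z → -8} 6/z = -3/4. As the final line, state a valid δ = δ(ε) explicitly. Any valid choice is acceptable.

Let ε > 0 be given. We seek δ > 0 such that 0 < |z + 8| < δ implies |6/z + 3/4| < ε.
|6/z + 3/4| = 6·|-8 − z|/(8·|z|) = 6|z + 8|/(8|z|).
Require δ ≤ 4 so that |z| > 8 − 4 = 4, hence 8|z| > 32.
Then |6/z + 3/4| < 6|z + 8|/32, which is < ε when |z + 8| < (16/3)ε.
Take δ = min(4, (16/3)ε). Then 0 < |z + 8| < δ gives both |z + 8| < 4 and |z + 8| < (16/3)ε, so |6/z + 3/4| < ε.

δ = min(4, (16/3)ε)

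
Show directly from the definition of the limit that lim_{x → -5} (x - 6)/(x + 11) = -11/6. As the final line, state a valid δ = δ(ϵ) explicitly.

Let ϵ > 0 be given. We want δ > 0 with 0 < |x + 5| < δ ⇒ |(x - 6)/(x + 11) + 11/6| < ϵ.
Combining over a common denominator, (x - 6)/(x + 11) + 11/6 = [(x - 6)·6 − (-11)·(x + 11)] / [6·(x + 11)] = 17(x + 5) / (6(x + 11)).
So |(x - 6)/(x + 11) + 11/6| = 17|x + 5| / (6·|x + 11|).
Restrict δ ≤ 3. Then |x + 5| < 3 gives |x + 11| = |(x + 5) + 6| ≥ 6 − 3 = 3.
Hence |(x - 6)/(x + 11) + 11/6| < 17|x + 5|/(6·3) = (17/18)|x + 5|, which is < ϵ once |x + 5| < (18/17)ϵ.
Take δ = min(3, (18/17)ϵ). Then 0 < |x + 5| < δ forces both bounds, so |(x - 6)/(x + 11) + 11/6| < ϵ.

δ = min(3, (18/17)ϵ)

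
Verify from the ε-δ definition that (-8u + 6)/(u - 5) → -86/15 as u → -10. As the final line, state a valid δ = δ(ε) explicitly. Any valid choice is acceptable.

Let ε > 0 be given. We want δ > 0 with 0 < |u + 10| < δ ⇒ |(-8u + 6)/(u - 5) + 86/15| < ε.
Combining over a common denominator, (-8u + 6)/(u - 5) + 86/15 = [(-8u + 6)·(-15) − 86·(u - 5)] / [(-15)·(u - 5)] = 34(u + 10) / ((-15)(u - 5)).
So |(-8u + 6)/(u - 5) + 86/15| = 34|u + 10| / (15·|u − 5|).
Restrict δ ≤ 15/2. Then |u + 10| < 15/2 gives |u − 5| = |(u + 10) + (-15)| ≥ 15 − 15/2 = 15/2.
Hence |(-8u + 6)/(u - 5) + 86/15| < 34|u + 10|/(15·(15/2)) = (68/225)|u + 10|, which is < ε once |u + 10| < (225/68)ε.
Take δ = min(15/2, (225/68)ε). Then 0 < |u + 10| < δ forces both bounds, so |(-8u + 6)/(u - 5) + 86/15| < ε.

δ = min(15/2, (225/68)ε)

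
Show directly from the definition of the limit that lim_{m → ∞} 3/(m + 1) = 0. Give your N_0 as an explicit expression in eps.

N_0 = 3/eps

Let eps > 0 be given. For m ≥ 1, |3/(m + 1) − 0| = 3/(m + 1) ≤ 3/m.
We need 3/m < eps, i.e. m > 3/eps.
Take N_0 = 3/eps. If m > N_0 then |3/(m + 1)| ≤ 3/m < eps.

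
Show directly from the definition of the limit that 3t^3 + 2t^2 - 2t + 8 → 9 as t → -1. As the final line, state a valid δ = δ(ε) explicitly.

δ = min(1, ε/15)

Let ε > 0 be given. We want δ > 0 such that 0 < |t + 1| < δ implies |(3t^3 + 2t^2 - 2t + 8) − 9| < ε.
(3t^3 + 2t^2 - 2t + 8) − 9 = 3t^3 + 2t^2 - 2t - 1 = (t + 1)(3t^2 - t - 1).
So |(3t^3 + 2t^2 - 2t + 8) − 9| = |t + 1|·|3t^2 - t - 1|.
Assume first that |t + 1| < 1, so |t| < 2. Then |3t^2 - t - 1| ≤ 3·2^2 + 2 + 1 = 15.
Hence |(3t^3 + 2t^2 - 2t + 8) − 9| ≤ 15|t + 1| < ε provided |t + 1| < ε/15.
Take δ = min(1, ε/15). Then 0 < |t + 1| < δ gives both |t + 1| < 1 and |t + 1| < ε/15, so |(3t^3 + 2t^2 - 2t + 8) − 9| < ε.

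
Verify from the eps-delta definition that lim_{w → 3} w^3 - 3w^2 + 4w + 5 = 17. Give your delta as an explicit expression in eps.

delta = min(1, eps/20)

Let eps > 0. We want delta > 0 such that 0 < |w − 3| < delta implies |(w^3 - 3w^2 + 4w + 5) − 17| < eps.
(w^3 - 3w^2 + 4w + 5) − 17 = w^3 - 3w^2 + 4w - 12 = (w − 3)(w^2 + 4).
So |(w^3 - 3w^2 + 4w + 5) − 17| = |w − 3|·|w^2 + 4|.
Require delta ≤ 1. Then |w − 3| < 1 gives |w| < 4, and by the triangle inequality |w^2 + 4| ≤ 4^2 + 4 = 20.
Hence |(w^3 - 3w^2 + 4w + 5) − 17| ≤ 20|w − 3| < eps provided |w − 3| < eps/20.
Take delta = min(1, eps/20). Then 0 < |w − 3| < delta gives both |w − 3| < 1 and |w − 3| < eps/20, so |(w^3 - 3w^2 + 4w + 5) − 17| < eps.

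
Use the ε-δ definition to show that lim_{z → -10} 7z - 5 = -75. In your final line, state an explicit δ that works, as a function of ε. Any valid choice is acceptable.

δ = ε/7

Let ε > 0 be given. We need δ > 0 so that 0 < |z + 10| < δ implies |(7z - 5) + 75| < ε.
|(7z - 5) + 75| = |7z + 70| = 7|z + 10|.
So 7|z + 10| < ε exactly when |z + 10| < ε/7.
Take δ = ε/7. If 0 < |z + 10| < δ then |(7z - 5) + 75| = 7|z + 10| < 7·(ε/7) = ε.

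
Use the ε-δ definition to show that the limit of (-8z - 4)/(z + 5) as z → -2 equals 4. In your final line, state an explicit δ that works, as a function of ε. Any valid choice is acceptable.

Suppose ε > 0. We want δ > 0 with 0 < |z + 2| < δ ⇒ |(-8z - 4)/(z + 5) − 4| < ε.
Combining over a common denominator, (-8z - 4)/(z + 5) − 4 = [(-8z - 4)·3 − 12·(z + 5)] / [3·(z + 5)] = -36(z + 2) / (3(z + 5)).
So |(-8z - 4)/(z + 5) − 4| = 36|z + 2| / (3·|z + 5|).
Require δ ≤ 3/2, so |z + 5| ≥ |3| − |z + 2| > 3 − 3/2 = 3/2.
Hence |(-8z - 4)/(z + 5) − 4| < 36|z + 2|/(3·(3/2)) = 8|z + 2|, which is < ε once |z + 2| < (1/8)ε.
Take δ = min(3/2, (1/8)ε). Then 0 < |z + 2| < δ forces both bounds, so |(-8z - 4)/(z + 5) − 4| < ε.

δ = min(3/2, (1/8)ε)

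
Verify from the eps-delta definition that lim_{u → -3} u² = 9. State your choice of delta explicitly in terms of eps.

Let eps > 0. We seek delta > 0 with 0 < |u + 3| < delta ⇒ |u² − 9| < eps.
Factor: u² − 9 = (u + 3)(u - 3), so |u² − 9| = |u + 3|·|u - 3|.
Restrict delta ≤ 1. Then |u + 3| < 1 gives |u| < 4, so by the triangle inequality |u - 3| ≤ 4 + 3 = 7.
Hence |u² − 9| ≤ 7|u + 3|, which is < eps once |u + 3| < eps/7.
Take delta = min(1, eps/7). If 0 < |u + 3| < delta then both bounds hold and |u² − 9| ≤ 7|u + 3| < 7·(eps/7) = eps.

delta = min(1, eps/7)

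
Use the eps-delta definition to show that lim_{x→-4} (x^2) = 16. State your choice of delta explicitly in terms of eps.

delta = min(1, eps/9)

Suppose eps > 0. We seek delta > 0 with 0 < |x + 4| < delta ⇒ |x^2 − 16| < eps.
Factor: x^2 − 16 = (x + 4)(x - 4), so |x^2 − 16| = |x + 4|·|x - 4|.
Impose delta ≤ 1 so that |x| < 5; then |x - 4| ≤ 9.
Hence |x^2 − 16| ≤ 9|x + 4|, which is < eps once |x + 4| < eps/9.
Take delta = min(1, eps/9). If 0 < |x + 4| < delta then both bounds hold and |x^2 − 16| ≤ 9|x + 4| < 9·(eps/9) = eps.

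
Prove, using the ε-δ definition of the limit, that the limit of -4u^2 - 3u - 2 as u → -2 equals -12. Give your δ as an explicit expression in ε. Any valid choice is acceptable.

δ = min(1, ε/17)

Fix ε > 0. We want δ > 0 such that 0 < |u + 2| < δ implies |(-4u^2 - 3u - 2) + 12| < ε.
(-4u^2 - 3u - 2) + 12 = -4u^2 - 3u + 10 = (u + 2)(-4u + 5).
So |(-4u^2 - 3u - 2) + 12| = |u + 2|·|-4u + 5|.
Assume first that |u + 2| < 1, so |u| < 3. Then |-4u + 5| ≤ 4·3 + 5 = 17.
Hence |(-4u^2 - 3u - 2) + 12| ≤ 17|u + 2| < ε provided |u + 2| < ε/17.
Choosing δ = min(1, ε/17) ensures both conditions, hence |(-4u^2 - 3u - 2) + 12| < ε.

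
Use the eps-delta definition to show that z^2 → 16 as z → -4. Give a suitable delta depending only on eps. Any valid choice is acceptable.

Let eps > 0 be given. We seek delta > 0 with 0 < |z + 4| < delta ⇒ |z^2 − 16| < eps.
Factor: z^2 − 16 = (z + 4)(z - 4), so |z^2 − 16| = |z + 4|·|z - 4|.
Restrict delta ≤ 1. Then |z + 4| < 1 gives |z| < 5, so by the triangle inequality |z - 4| ≤ 5 + 4 = 9.
Hence |z^2 − 16| ≤ 9|z + 4|, which is < eps once |z + 4| < eps/9.
Take delta = min(1, eps/9). If 0 < |z + 4| < delta then both bounds hold and |z^2 − 16| ≤ 9|z + 4| < 9·(eps/9) = eps.

delta = min(1, eps/9)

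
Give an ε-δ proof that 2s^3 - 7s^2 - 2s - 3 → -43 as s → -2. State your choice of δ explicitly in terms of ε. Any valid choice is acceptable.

δ = min(1, ε/71)

Suppose ε > 0. We want δ > 0 such that 0 < |s + 2| < δ implies |(2s^3 - 7s^2 - 2s - 3) + 43| < ε.
(2s^3 - 7s^2 - 2s - 3) + 43 = 2s^3 - 7s^2 - 2s + 40 = (s + 2)(2s^2 - 11s + 20).
So |(2s^3 - 7s^2 - 2s - 3) + 43| = |s + 2|·|2s^2 - 11s + 20|.
Assume first that |s + 2| < 1, so |s| < 3. Then |2s^2 - 11s + 20| ≤ 2·3^2 + 11·3 + 20 = 71.
Hence |(2s^3 - 7s^2 - 2s - 3) + 43| ≤ 71|s + 2| < ε provided |s + 2| < ε/71.
Choosing δ = min(1, ε/71) ensures both conditions, hence |(2s^3 - 7s^2 - 2s - 3) + 43| < ε.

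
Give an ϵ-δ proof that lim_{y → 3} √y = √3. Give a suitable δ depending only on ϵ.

δ = min(3, √3·ϵ)

Fix ϵ > 0. We want δ > 0 such that 0 < |y − 3| < δ implies |√y − √3| < ϵ.
Rationalise: √y − √3 = (y − 3)/(√y + √3), so |√y − √3| = |y − 3|/(√y + √3).
Restrict δ ≤ 3 so that |y − 3| < 3 forces y > 0, and then √y + √3 > √3.
Hence |√y − √3| < |y − 3|/√3, which is < ϵ once |y − 3| < √3·ϵ.
Take δ = min(3, √3·ϵ). If 0 < |y − 3| < δ then y > 0 and |√y − √3| < |y − 3|/√3 < ϵ.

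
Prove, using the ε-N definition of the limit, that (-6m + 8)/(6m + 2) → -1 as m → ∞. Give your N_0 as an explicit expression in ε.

N_0 = (5/3)/ε

Let ε > 0 be given. For m ≥ 1, |(-6m + 8)/(6m + 2) + 1| = |60|/(6(6m + 2)) = 60/(6(6m + 2)).
Since 6m + 2 ≥ 6m for m ≥ 1, this is ≤ 60/(6·6m) = (5/3)/m.
So |(-6m + 8)/(6m + 2) + 1| < ε whenever m > (5/3)/ε.
Take N_0 = (5/3)/ε. If m > N_0 then |(-6m + 8)/(6m + 2) + 1| ≤ (5/3)/m < ε.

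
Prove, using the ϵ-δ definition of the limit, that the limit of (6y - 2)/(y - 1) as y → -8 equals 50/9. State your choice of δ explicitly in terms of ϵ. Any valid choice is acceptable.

Let ϵ > 0 be given. We want δ > 0 with 0 < |y + 8| < δ ⇒ |(6y - 2)/(y - 1) − (50/9)| < ϵ.
Combining over a common denominator, (6y - 2)/(y - 1) − (50/9) = [(6y - 2)·(-9) − (-50)·(y - 1)] / [(-9)·(y - 1)] = -4(y + 8) / ((-9)(y - 1)).
So |(6y - 2)/(y - 1) − (50/9)| = 4|y + 8| / (9·|y − 1|).
Require δ ≤ 9/2, so |y − 1| ≥ |-9| − |y + 8| > 9 − 9/2 = 9/2.
Hence |(6y - 2)/(y - 1) − (50/9)| < 4|y + 8|/(9·(9/2)) = (8/81)|y + 8|, which is < ϵ once |y + 8| < (81/8)ϵ.
Take δ = min(9/2, (81/8)ϵ). Then 0 < |y + 8| < δ forces both bounds, so |(6y - 2)/(y - 1) − (50/9)| < ϵ.

δ = min(9/2, (81/8)ϵ)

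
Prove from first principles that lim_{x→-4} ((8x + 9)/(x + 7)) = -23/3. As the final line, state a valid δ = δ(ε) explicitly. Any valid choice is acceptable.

Let ε > 0 be given. We want δ > 0 with 0 < |x + 4| < δ ⇒ |(8x + 9)/(x + 7) + 23/3| < ε.
Combining over a common denominator, (8x + 9)/(x + 7) + 23/3 = [(8x + 9)·3 − (-23)·(x + 7)] / [3·(x + 7)] = 47(x + 4) / (3(x + 7)).
So |(8x + 9)/(x + 7) + 23/3| = 47|x + 4| / (3·|x + 7|).
Require δ ≤ 3/2, so |x + 7| ≥ |3| − |x + 4| > 3 − 3/2 = 3/2.
Hence |(8x + 9)/(x + 7) + 23/3| < 47|x + 4|/(3·(3/2)) = (94/9)|x + 4|, which is < ε once |x + 4| < (9/94)ε.
Take δ = min(3/2, (9/94)ε). Then 0 < |x + 4| < δ forces both bounds, so |(8x + 9)/(x + 7) + 23/3| < ε.

δ = min(3/2, (9/94)ε)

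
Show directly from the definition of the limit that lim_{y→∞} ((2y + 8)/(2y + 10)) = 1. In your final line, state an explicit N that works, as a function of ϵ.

Fix ϵ > 0. We seek N > 0 such that y > N implies |(2y + 8)/(2y + 10) − 1| < ϵ.
(2y + 8)/(2y + 10) − 1 = (2(2y + 8) − 2(2y + 10)) / (2(2y + 10)) = -4/(2(2y + 10)).
For y > 0 we have 2y + 10 > 2y, so |(2y + 8)/(2y + 10) − 1| = 4/(2(2y + 10)) < 4/(2·2y) = 1/y.
Thus |(2y + 8)/(2y + 10) − 1| < ϵ whenever y > 1/ϵ.
Take N = 1/ϵ. If y > N then |(2y + 8)/(2y + 10) − 1| < 1/y < ϵ.

N = 1/ϵ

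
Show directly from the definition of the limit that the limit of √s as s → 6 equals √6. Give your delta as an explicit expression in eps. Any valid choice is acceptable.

Let eps > 0. We want delta > 0 such that 0 < |s − 6| < delta implies |√s − √6| < eps.
Rationalise: √s − √6 = (s − 6)/(√s + √6), so |√s − √6| = |s − 6|/(√s + √6).
Restrict delta ≤ 6 so that |s − 6| < 6 forces s > 0, and then √s + √6 > √6.
Hence |√s − √6| < |s − 6|/√6, which is < eps once |s − 6| < √6·eps.
Take delta = min(6, √6·eps). If 0 < |s − 6| < delta then s > 0 and |√s − √6| < |s − 6|/√6 < eps.

delta = min(6, √6·eps)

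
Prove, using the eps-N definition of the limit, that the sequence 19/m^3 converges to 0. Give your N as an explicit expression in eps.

N = (19/eps)^{1/3}

Let eps > 0 be given. For m ≥ 1, |19/m^3 − 0| = 19/m^3.
19/m^3 < eps ⇔ m^3 > 19/eps ⇔ m > (19/eps)^{1/3}.
Take N = (19/eps)^{1/3}. Then m > N implies 19/m^3 < eps.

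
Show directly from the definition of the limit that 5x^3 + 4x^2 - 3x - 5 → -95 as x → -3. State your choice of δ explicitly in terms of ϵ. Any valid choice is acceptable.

δ = min(1, ϵ/154)

Fix ϵ > 0. We want δ > 0 such that 0 < |x + 3| < δ implies |(5x^3 + 4x^2 - 3x - 5) + 95| < ϵ.
(5x^3 + 4x^2 - 3x - 5) + 95 = 5x^3 + 4x^2 - 3x + 90 = (x + 3)(5x^2 - 11x + 30).
So |(5x^3 + 4x^2 - 3x - 5) + 95| = |x + 3|·|5x^2 - 11x + 30|.
Assume first that |x + 3| < 1, so |x| < 4. Then |5x^2 - 11x + 30| ≤ 5·4^2 + 11·4 + 30 = 154.
Hence |(5x^3 + 4x^2 - 3x - 5) + 95| ≤ 154|x + 3| < ϵ provided |x + 3| < ϵ/154.
Take δ = min(1, ϵ/154). Then 0 < |x + 3| < δ gives both |x + 3| < 1 and |x + 3| < ϵ/154, so |(5x^3 + 4x^2 - 3x - 5) + 95| < ϵ.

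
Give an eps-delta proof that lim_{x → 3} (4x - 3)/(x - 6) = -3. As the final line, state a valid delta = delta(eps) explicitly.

Let eps > 0. We want delta > 0 with 0 < |x − 3| < delta ⇒ |(4x - 3)/(x - 6) + 3| < eps.
Combining over a common denominator, (4x - 3)/(x - 6) + 3 = [(4x - 3)·(-3) − 9·(x - 6)] / [(-3)·(x - 6)] = -21(x − 3) / ((-3)(x - 6)).
So |(4x - 3)/(x - 6) + 3| = 21|x − 3| / (3·|x − 6|).
Restrict delta ≤ 3/2. Then |x − 3| < 3/2 gives |x − 6| = |(x − 3) + (-3)| ≥ 3 − 3/2 = 3/2.
Hence |(4x - 3)/(x - 6) + 3| < 21|x − 3|/(3·(3/2)) = (14/3)|x − 3|, which is < eps once |x − 3| < (3/14)eps.
Take delta = min(3/2, (3/14)eps). Then 0 < |x − 3| < delta forces both bounds, so |(4x - 3)/(x - 6) + 3| < eps.

delta = min(3/2, (3/14)eps)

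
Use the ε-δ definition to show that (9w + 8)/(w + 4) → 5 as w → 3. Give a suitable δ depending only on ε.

δ = min(7/2, (7/8)ε)

Let ε > 0. We want δ > 0 with 0 < |w − 3| < δ ⇒ |(9w + 8)/(w + 4) − 5| < ε.
Combining over a common denominator, (9w + 8)/(w + 4) − 5 = [(9w + 8)·7 − 35·(w + 4)] / [7·(w + 4)] = 28(w − 3) / (7(w + 4)).
So |(9w + 8)/(w + 4) − 5| = 28|w − 3| / (7·|w + 4|).
Require δ ≤ 7/2, so |w + 4| ≥ |7| − |w − 3| > 7 − 7/2 = 7/2.
Hence |(9w + 8)/(w + 4) − 5| < 28|w − 3|/(7·(7/2)) = (8/7)|w − 3|, which is < ε once |w − 3| < (7/8)ε.
Take δ = min(7/2, (7/8)ε). Then 0 < |w − 3| < δ forces both bounds, so |(9w + 8)/(w + 4) − 5| < ε.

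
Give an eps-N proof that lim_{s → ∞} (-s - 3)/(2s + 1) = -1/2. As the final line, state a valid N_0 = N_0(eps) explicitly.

Fix eps > 0. We seek N_0 > 0 such that s > N_0 implies |(-s - 3)/(2s + 1) + 1/2| < eps.
(-s - 3)/(2s + 1) + 1/2 = (2(-s - 3) − (-1)(2s + 1)) / (2(2s + 1)) = -5/(2(2s + 1)).
For s > 0 we have 2s + 1 > 2s, so |(-s - 3)/(2s + 1) + 1/2| = 5/(2(2s + 1)) < 5/(2·2s) = (5/4)/s.
Thus |(-s - 3)/(2s + 1) + 1/2| < eps whenever s > (5/4)/eps.
Take N_0 = (5/4)/eps. If s > N_0 then |(-s - 3)/(2s + 1) + 1/2| < (5/4)/s < eps.

N_0 = (5/4)/eps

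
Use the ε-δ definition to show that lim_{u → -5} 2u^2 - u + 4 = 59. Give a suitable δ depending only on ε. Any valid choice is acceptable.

δ = min(1, ε/23)

Let ε > 0. We want δ > 0 such that 0 < |u + 5| < δ implies |(2u^2 - u + 4) − 59| < ε.
(2u^2 - u + 4) − 59 = 2u^2 - u - 55 = (u + 5)(2u - 11).
So |(2u^2 - u + 4) − 59| = |u + 5|·|2u - 11|.
Require δ ≤ 1. Then |u + 5| < 1 gives |u| < 6, and by the triangle inequality |2u - 11| ≤ 2·6 + 11 = 23.
Hence |(2u^2 - u + 4) − 59| ≤ 23|u + 5| < ε provided |u + 5| < ε/23.
Choosing δ = min(1, ε/23) ensures both conditions, hence |(2u^2 - u + 4) − 59| < ε.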